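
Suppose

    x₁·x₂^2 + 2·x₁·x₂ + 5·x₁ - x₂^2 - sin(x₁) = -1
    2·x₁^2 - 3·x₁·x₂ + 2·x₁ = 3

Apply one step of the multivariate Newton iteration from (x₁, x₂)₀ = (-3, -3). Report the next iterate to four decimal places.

At (-3, -3): F = (-31.858880, -18.0000).
Jacobian J = [[x₂^2 + 2·x₂ - cos(x₁) + 5, 2·x₁·x₂ + 2·x₁ - 2·x₂], [4·x₁ - 3·x₂ + 2, -3·x₁]].
At the point, J = [[8.989992, 18.0000], [-1.0000, 9.0000]] (det J = 98.909932).
Solving J·Δ = −F gives Δ = (-0.3768, 1.9581).
Then the next iterate is (x₁, x₂)₁ = (-3.3768, -1.0419).

(-3.3768, -1.0419)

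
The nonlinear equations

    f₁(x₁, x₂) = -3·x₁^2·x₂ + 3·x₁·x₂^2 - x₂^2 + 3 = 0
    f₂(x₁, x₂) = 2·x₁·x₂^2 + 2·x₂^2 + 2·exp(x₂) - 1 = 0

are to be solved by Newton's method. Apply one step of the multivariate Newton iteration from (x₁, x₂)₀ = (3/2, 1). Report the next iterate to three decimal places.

At (3/2, 1): F = (-0.250, 9.43656).
Jacobian J = [[-6·x₁·x₂ + 3·x₂^2, -3·x₁^2 + 6·x₁·x₂ - 2·x₂], [2·x₂^2, 4·x₁·x₂ + 4·x₂ + 2·exp(x₂)]].
At the point, J = [[-6.000, 0.250], [2.000, 15.43656]] (det J = -93.11938).
Solving J·Δ = −F gives Δ = (-0.067, -0.603).
Then the next iterate is (x₁, x₂)₁ = (1.433, 0.397).

(1.433, 0.397)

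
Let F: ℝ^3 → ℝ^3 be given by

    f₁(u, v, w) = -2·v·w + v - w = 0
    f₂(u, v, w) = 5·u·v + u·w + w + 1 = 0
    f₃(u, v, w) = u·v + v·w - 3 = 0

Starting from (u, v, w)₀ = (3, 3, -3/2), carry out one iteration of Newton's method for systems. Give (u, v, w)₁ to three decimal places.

At (3, 3, -3/2): F = (13.500, 40.000, 1.500).
Jacobian J = [[0, -2·w + 1, -2·v - 1], [5·v + w, 5·u, u + 1], [v, u + w, v]].
At the point, J = [[0.000, 4.000, -7.000], [13.500, 15.000, 4.000], [3.000, 1.500, 3.000]] (det J = 59.250).
Solving J·Δ = −F gives Δ = (3.241, -5.291, -1.095).
Then the next iterate is (u, v, w)₁ = (6.241, -2.291, -2.595).

(6.241, -2.291, -2.595)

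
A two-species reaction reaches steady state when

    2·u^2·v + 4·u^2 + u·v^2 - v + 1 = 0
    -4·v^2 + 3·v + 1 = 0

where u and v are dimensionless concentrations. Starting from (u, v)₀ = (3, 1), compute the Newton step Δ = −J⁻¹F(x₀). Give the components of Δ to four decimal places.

(-1.5405, 0.0000)

At (3, 1): F = (57.0000, 0.0000).
Jacobian J = [[4·u·v + 8·u + v^2, 2·u^2 + 2·u·v - 1], [0, -8·v + 3]].
At the point, J = [[37.0000, 23.0000], [0.0000, -5.0000]] (det J = -185.0000).
Solving J·Δ = −F gives Δ = (-1.5405, 0.0000).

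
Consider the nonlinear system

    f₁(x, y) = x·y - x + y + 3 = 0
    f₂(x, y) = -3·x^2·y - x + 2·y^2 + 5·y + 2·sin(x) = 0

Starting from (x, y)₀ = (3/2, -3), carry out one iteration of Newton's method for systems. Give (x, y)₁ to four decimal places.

(3.7347, 2.9755)

At (3/2, -3): F = (-6.0000, 23.744990).
Jacobian J = [[y - 1, x + 1], [-6·x·y + 2·cos(x) - 1, -3·x^2 + 4·y + 5]].
At the point, J = [[-4.0000, 2.5000], [26.141474, -13.7500]] (det J = -10.353686).
Solving J·Δ = −F gives Δ = (2.2347, 5.9755).
Then the next iterate is (x, y)₁ = (3.7347, 2.9755).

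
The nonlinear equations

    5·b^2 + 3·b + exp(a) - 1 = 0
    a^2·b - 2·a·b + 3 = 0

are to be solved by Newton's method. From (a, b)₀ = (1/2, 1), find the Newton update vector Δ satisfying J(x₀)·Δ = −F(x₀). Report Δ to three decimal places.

At (1/2, 1): F = (8.64872, 2.250).
Jacobian J = [[exp(a), 10·b + 3], [2·a·b - 2·b, a^2 - 2·a]].
At the point, J = [[1.64872, 13.000], [-1.000, -0.750]] (det J = 11.76346).
Solving J·Δ = −F gives Δ = (3.038, -1.051).

(3.038, -1.051)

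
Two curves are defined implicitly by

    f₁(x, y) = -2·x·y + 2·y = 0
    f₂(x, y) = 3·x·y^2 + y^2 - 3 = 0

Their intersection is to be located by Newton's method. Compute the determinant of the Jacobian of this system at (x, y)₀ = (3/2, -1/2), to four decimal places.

-4.7500

J = [[-2·y, -2·x + 2], [3·y^2, 6·x·y + 2·y]].
At the point, J = [[1.0000, -1.0000], [0.7500, -5.5000]].
det J = -4.7500.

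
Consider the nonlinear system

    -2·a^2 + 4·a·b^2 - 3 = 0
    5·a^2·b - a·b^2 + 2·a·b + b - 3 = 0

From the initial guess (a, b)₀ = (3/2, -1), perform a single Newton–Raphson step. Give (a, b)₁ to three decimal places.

At (3/2, -1): F = (-1.500, -19.750).
Jacobian J = [[-4·a + 4·b^2, 8·a·b], [10·a·b - b^2 + 2·b, 5·a^2 - 2·a·b + 2·a + 1]].
At the point, J = [[-2.000, -12.000], [-18.000, 18.250]] (det J = -252.500).
Solving J·Δ = −F gives Δ = (-1.047, 0.050).
Then the next iterate is (a, b)₁ = (0.453, -0.950).

(0.453, -0.950)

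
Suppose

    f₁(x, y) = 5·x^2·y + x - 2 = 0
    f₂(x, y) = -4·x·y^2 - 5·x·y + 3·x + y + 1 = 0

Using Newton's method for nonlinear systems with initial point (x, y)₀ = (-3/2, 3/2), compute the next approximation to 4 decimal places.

At (-3/2, 3/2): F = (13.3750, 22.7500).
Jacobian J = [[10·x·y + 1, 5·x^2], [-4·y^2 - 5·y + 3, -8·x·y - 5·x + 1]].
At the point, J = [[-21.5000, 11.2500], [-13.5000, 26.5000]] (det J = -417.8750).
Solving J·Δ = −F gives Δ = (0.2357, -0.7384).
Then the next iterate is (x, y)₁ = (-1.2643, 0.7616).

(-1.2643, 0.7616)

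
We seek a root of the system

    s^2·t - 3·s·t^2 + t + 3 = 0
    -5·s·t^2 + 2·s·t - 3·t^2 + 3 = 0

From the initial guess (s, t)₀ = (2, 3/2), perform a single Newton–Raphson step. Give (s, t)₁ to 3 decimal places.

At (2, 3/2): F = (-3.000, -20.250).
Jacobian J = [[2·s·t - 3·t^2, s^2 - 6·s·t + 1], [-5·t^2 + 2·t, -10·s·t + 2·s - 6·t]].
At the point, J = [[-0.750, -13.000], [-8.250, -35.000]] (det J = -81.000).
Solving J·Δ = −F gives Δ = (-1.954, -0.118).
Then the next iterate is (s, t)₁ = (0.046, 1.382).

(0.046, 1.382)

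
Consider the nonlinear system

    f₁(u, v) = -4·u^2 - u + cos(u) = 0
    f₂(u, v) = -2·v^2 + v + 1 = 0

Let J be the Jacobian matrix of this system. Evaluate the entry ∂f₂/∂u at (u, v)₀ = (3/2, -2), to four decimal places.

0.0000

∂f₂/∂u = 0.
At (3/2, -2) this is 0.0000.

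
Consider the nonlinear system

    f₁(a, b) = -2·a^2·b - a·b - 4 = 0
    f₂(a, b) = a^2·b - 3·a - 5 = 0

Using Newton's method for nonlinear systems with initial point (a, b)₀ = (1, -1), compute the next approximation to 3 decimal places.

At (1, -1): F = (-1.000, -9.000).
Jacobian J = [[-4·a·b - b, -2·a^2 - a], [2·a·b - 3, a^2]].
At the point, J = [[5.000, -3.000], [-5.000, 1.000]] (det J = -10.000).
Solving J·Δ = −F gives Δ = (-2.800, -5.000).
Then the next iterate is (a, b)₁ = (-1.800, -6.000).

(-1.800, -6.000)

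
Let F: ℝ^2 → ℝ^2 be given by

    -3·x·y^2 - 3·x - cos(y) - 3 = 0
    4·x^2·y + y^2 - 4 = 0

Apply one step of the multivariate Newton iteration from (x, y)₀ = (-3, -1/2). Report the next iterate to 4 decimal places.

(-0.0362, -0.8947)

At (-3, -1/2): F = (7.372417, -21.7500).
Jacobian J = [[-3·y^2 - 3, -6·x·y + sin(y)], [8·x·y, 4·x^2 + 2·y]].
At the point, J = [[-3.7500, -9.479426], [12.0000, 35.0000]] (det J = -17.496894).
Solving J·Δ = −F gives Δ = (2.9638, -0.3947).
Then the next iterate is (x, y)₁ = (-0.0362, -0.8947).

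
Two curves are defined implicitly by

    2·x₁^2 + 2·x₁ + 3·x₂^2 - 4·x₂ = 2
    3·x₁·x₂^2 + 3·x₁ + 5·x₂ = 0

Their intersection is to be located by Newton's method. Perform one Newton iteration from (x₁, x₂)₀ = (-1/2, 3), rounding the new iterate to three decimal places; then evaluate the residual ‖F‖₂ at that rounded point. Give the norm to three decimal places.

At (-1/2, 3): F = (12.500, 0.000).
Jacobian J = [[4·x₁ + 2, 6·x₂ - 4], [3·x₂^2 + 3, 6·x₁·x₂ + 5]].
At the point, J = [[0.000, 14.000], [30.000, -4.000]] (det J = -420.000).
Solving J·Δ = −F gives Δ = (-0.119, -0.893).
Then the next iterate is (x₁, x₂)₁ = (-0.619, 2.107).
Re-evaluating at (-0.619, 2.107): F = (2.41867, 0.43394), so ‖F‖₂ = 2.457.

2.457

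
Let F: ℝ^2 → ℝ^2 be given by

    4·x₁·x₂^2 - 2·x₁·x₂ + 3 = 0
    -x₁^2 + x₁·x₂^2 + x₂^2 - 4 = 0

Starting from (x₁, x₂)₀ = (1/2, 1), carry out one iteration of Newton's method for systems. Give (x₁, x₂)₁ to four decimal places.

At (1/2, 1): F = (4.0000, -2.7500).
Jacobian J = [[4·x₂^2 - 2·x₂, 8·x₁·x₂ - 2·x₁], [-2·x₁ + x₂^2, 2·x₁·x₂ + 2·x₂]].
At the point, J = [[2.0000, 3.0000], [0.0000, 3.0000]] (det J = 6.0000).
Solving J·Δ = −F gives Δ = (-3.3750, 0.9167).
Then the next iterate is (x₁, x₂)₁ = (-2.8750, 1.9167).

(-2.8750, 1.9167)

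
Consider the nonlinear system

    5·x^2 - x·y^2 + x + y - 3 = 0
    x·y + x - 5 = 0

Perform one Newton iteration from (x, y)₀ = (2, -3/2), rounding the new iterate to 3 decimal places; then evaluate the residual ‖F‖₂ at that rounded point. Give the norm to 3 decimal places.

4.510

At (2, -3/2): F = (13.000, -6.000).
Jacobian J = [[10·x - y^2 + 1, -2·x·y + 1], [y + 1, x]].
At the point, J = [[18.750, 7.000], [-0.500, 2.000]] (det J = 41.000).
Solving J·Δ = −F gives Δ = (-1.659, 2.585).
Then the next iterate is (x, y)₁ = (0.341, 1.085).
Re-evaluating at (0.341, 1.085): F = (-1.39403, -4.28902), so ‖F‖₂ = 4.510.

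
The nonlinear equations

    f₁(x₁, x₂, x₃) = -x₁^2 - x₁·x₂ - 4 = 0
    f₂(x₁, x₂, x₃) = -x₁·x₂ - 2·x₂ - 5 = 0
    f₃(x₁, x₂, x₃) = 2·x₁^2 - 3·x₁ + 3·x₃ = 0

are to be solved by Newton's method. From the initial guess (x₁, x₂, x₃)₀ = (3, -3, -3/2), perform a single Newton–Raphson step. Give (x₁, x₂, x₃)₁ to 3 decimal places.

At (3, -3, -3/2): F = (-4.000, 10.000, 4.500).
Jacobian J = [[-2·x₁ - x₂, -x₁, 0], [-x₂, -x₁ - 2, 0], [4·x₁ - 3, 0, 3]].
At the point, J = [[-3.000, -3.000, 0.000], [3.000, -5.000, 0.000], [9.000, 0.000, 3.000]] (det J = 72.000).
Solving J·Δ = −F gives Δ = (-2.083, 0.750, 4.750).
Then the next iterate is (x₁, x₂, x₃)₁ = (0.917, -2.250, 3.250).

(0.917, -2.250, 3.250)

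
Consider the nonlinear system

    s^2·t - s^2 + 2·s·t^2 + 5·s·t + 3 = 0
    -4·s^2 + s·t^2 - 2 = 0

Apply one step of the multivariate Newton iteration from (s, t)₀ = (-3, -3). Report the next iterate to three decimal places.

(-0.631, -3.732)

At (-3, -3): F = (-42.000, -65.000).
Jacobian J = [[2·s·t - 2·s + 2·t^2 + 5·t, s^2 + 4·s·t + 5·s], [-8·s + t^2, 2·s·t]].
At the point, J = [[27.000, 30.000], [33.000, 18.000]] (det J = -504.000).
Solving J·Δ = −F gives Δ = (2.369, -0.732).
Then the next iterate is (s, t)₁ = (-0.631, -3.732).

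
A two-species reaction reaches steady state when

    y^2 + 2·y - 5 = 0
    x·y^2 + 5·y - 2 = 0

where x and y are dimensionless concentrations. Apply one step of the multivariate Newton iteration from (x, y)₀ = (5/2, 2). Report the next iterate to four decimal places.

At (5/2, 2): F = (3.0000, 18.0000).
Jacobian J = [[0, 2·y + 2], [y^2, 2·x·y + 5]].
At the point, J = [[0.0000, 6.0000], [4.0000, 15.0000]] (det J = -24.0000).
Solving J·Δ = −F gives Δ = (-2.6250, -0.5000).
Then the next iterate is (x, y)₁ = (-0.1250, 1.5000).

(-0.1250, 1.5000)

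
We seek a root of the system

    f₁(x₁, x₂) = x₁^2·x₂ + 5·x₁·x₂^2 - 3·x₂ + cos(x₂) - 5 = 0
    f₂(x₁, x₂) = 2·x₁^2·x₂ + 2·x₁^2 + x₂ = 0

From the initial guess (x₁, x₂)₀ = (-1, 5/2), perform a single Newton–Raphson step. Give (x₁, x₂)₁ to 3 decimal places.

(-0.558, 1.397)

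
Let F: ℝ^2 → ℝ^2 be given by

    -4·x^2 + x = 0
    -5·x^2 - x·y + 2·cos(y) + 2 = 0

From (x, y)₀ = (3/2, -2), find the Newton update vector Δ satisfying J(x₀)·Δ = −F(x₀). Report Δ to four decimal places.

At (3/2, -2): F = (-7.5000, -7.082294).
Jacobian J = [[-8·x + 1, 0], [-10·x - y, -x - 2·sin(y)]].
At the point, J = [[-11.0000, 0.0000], [-13.0000, 0.318595]] (det J = -3.504543).
Solving J·Δ = −F gives Δ = (-0.6818, -5.5912).

(-0.6818, -5.5912)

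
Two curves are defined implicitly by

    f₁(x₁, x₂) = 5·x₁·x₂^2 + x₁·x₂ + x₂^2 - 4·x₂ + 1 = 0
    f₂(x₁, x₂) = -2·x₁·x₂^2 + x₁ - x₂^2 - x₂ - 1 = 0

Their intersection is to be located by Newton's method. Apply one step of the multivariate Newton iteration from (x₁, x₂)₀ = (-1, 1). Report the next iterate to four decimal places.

(-5.8571, -1.8571)

At (-1, 1): F = (-8.0000, -2.0000).
Jacobian J = [[5·x₂^2 + x₂, 10·x₁·x₂ + x₁ + 2·x₂ - 4], [-2·x₂^2 + 1, -4·x₁·x₂ - 2·x₂ - 1]].
At the point, J = [[6.0000, -13.0000], [-1.0000, 1.0000]] (det J = -7.0000).
Solving J·Δ = −F gives Δ = (-4.8571, -2.8571).
Then the next iterate is (x₁, x₂)₁ = (-5.8571, -1.8571).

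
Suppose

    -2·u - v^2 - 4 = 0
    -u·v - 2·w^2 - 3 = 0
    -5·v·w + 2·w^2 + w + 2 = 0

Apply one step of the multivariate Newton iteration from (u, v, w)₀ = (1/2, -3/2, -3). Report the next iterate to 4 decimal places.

At (1/2, -3/2, -3): F = (-7.2500, -20.2500, -5.5000).
Jacobian J = [[-2, -2·v, 0], [-v, -u, -4·w], [0, -5·w, -5·v + 4·w + 1]].
At the point, J = [[-2.0000, 3.0000, 0.0000], [1.5000, -0.5000, 12.0000], [0.0000, 15.0000, -3.5000]] (det J = 372.2500).
Solving J·Δ = −F gives Δ = (-2.3685, 0.8376, 2.0185).
Then the next iterate is (u, v, w)₁ = (-1.8685, -0.6624, -0.9815).

(-1.8685, -0.6624, -0.9815)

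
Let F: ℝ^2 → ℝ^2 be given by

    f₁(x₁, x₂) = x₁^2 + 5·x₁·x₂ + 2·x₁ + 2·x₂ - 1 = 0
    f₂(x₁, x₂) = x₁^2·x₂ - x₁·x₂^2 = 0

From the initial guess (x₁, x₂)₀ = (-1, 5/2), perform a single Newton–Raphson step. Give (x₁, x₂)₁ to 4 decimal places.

(-0.2545, 2.4394)

At (-1, 5/2): F = (-9.5000, 8.7500).
Jacobian J = [[2·x₁ + 5·x₂ + 2, 5·x₁ + 2], [2·x₁·x₂ - x₂^2, x₁^2 - 2·x₁·x₂]].
At the point, J = [[12.5000, -3.0000], [-11.2500, 6.0000]] (det J = 41.2500).
Solving J·Δ = −F gives Δ = (0.7455, -0.0606).
Then the next iterate is (x₁, x₂)₁ = (-0.2545, 2.4394).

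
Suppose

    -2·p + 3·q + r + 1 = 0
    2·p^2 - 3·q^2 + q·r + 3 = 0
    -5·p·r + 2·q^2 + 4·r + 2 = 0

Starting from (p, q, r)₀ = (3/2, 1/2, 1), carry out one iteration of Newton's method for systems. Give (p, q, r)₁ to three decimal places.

At (3/2, 1/2, 1): F = (0.500, 7.250, -1.000).
Jacobian J = [[-2, 3, 1], [4·p, -6·q + r, q], [-5·r, 4·q, -5·p + 4]].
At the point, J = [[-2.000, 3.000, 1.000], [6.000, -2.000, 0.500], [-5.000, 2.000, -3.500]] (det J = 45.500).
Solving J·Δ = −F gives Δ = (-1.981, -1.962, 1.423).
Then the next iterate is (p, q, r)₁ = (-0.481, -1.462, 2.423).

(-0.481, -1.462, 2.423)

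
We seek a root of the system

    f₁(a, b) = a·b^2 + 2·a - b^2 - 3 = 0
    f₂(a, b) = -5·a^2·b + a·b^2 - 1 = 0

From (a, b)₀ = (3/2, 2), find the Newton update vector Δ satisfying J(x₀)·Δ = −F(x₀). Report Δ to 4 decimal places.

At (3/2, 2): F = (2.0000, -17.5000).
Jacobian J = [[b^2 + 2, 2·a·b - 2·b], [-10·a·b + b^2, -5·a^2 + 2·a·b]].
At the point, J = [[6.0000, 2.0000], [-26.0000, -5.2500]] (det J = 20.5000).
Solving J·Δ = −F gives Δ = (-1.1951, 2.5854).

(-1.1951, 2.5854)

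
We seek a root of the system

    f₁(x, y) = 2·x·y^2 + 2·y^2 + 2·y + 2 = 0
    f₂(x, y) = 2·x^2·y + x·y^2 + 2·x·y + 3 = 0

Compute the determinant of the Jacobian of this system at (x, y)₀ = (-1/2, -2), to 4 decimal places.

20.0000

J = [[2·y^2, 4·x·y + 4·y + 2], [4·x·y + y^2 + 2·y, 2·x^2 + 2·x·y + 2·x]].
At the point, J = [[8.0000, -2.0000], [4.0000, 1.5000]].
det J = 20.0000.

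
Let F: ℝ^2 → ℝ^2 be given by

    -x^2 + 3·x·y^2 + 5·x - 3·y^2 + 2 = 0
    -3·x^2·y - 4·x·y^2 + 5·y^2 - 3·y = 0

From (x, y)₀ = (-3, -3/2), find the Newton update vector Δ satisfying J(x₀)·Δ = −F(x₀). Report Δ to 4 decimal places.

(6.8571, -2.0198)

At (-3, -3/2): F = (-49.0000, 83.2500).
Jacobian J = [[-2·x + 3·y^2 + 5, 6·x·y - 6·y], [-6·x·y - 4·y^2, -3·x^2 - 8·x·y + 10·y - 3]].
At the point, J = [[17.7500, 36.0000], [-36.0000, -81.0000]] (det J = -141.7500).
Solving J·Δ = −F gives Δ = (6.8571, -2.0198).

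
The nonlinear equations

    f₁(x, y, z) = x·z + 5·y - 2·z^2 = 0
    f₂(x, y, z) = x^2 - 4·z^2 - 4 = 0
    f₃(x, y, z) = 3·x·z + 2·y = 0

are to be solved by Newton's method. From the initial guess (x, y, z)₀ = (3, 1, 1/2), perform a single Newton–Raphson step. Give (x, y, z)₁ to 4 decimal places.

(2.1056, -0.0423, 0.1585)

At (3, 1, 1/2): F = (6.0000, 4.0000, 6.5000).
Jacobian J = [[z, 5, x - 4·z], [2·x, 0, -8·z], [3·z, 2, 3·x]].
At the point, J = [[0.5000, 5.0000, 1.0000], [6.0000, 0.0000, -4.0000], [1.5000, 2.0000, 9.0000]] (det J = -284.0000).
Solving J·Δ = −F gives Δ = (-0.8944, -1.0423, -0.3415).
Then the next iterate is (x, y, z)₁ = (2.1056, -0.0423, 0.1585).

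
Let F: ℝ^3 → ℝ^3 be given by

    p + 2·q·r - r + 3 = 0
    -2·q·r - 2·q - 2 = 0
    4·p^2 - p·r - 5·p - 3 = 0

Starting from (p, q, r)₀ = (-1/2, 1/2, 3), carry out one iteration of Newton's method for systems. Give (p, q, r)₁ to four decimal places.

At (-1/2, 1/2, 3): F = (2.5000, -6.0000, 2.0000).
Jacobian J = [[1, 2·r, 2·q - 1], [0, -2·r - 2, -2·q], [8·p - r - 5, 0, -p]].
At the point, J = [[1.0000, 6.0000, 0.0000], [0.0000, -8.0000, -1.0000], [-12.0000, 0.0000, 0.5000]] (det J = 68.0000).
Solving J·Δ = −F gives Δ = (0.0588, -0.4265, -2.5882).
Then the next iterate is (p, q, r)₁ = (-0.4412, 0.0735, 0.4118).

(-0.4412, 0.0735, 0.4118)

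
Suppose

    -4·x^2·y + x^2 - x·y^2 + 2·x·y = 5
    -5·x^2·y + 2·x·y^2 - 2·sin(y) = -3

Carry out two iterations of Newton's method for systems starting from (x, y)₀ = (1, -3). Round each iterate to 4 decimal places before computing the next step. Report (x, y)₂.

At (1, -3): F = (-7.0000, 36.282240).
Jacobian J = [[-8·x·y + 2·x - y^2 + 2·y, -4·x^2 - 2·x·y + 2·x], [-10·x·y + 2·y^2, -5·x^2 + 4·x·y - 2·cos(y)]].
At the point, J = [[11.0000, 4.0000], [48.0000, -15.020015]] (det J = -357.220165).
Solving J·Δ = −F gives Δ = (-0.1119, 2.0578).
Then the next iterate is (x, y)₁ = (0.8881, -0.9422).
Round to (0.8881, -0.9422) and repeat: F = (-3.700683, 9.910180), J = [[5.698202, 0.294849], [10.143160, -8.466699]].
Δ = (0.5545, 1.8348), so (x, y)₂ = (1.4426, 0.8926).

(1.4426, 0.8926)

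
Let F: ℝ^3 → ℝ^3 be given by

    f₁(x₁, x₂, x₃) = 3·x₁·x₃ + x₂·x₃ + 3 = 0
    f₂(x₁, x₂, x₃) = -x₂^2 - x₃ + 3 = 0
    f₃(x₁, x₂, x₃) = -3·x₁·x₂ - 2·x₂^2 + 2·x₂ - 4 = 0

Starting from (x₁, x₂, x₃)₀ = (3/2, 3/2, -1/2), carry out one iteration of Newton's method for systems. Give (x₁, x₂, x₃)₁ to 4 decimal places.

(-2.6188, 2.2394, -1.4681)

At (3/2, 3/2, -1/2): F = (0.0000, 1.2500, -12.2500).
Jacobian J = [[3·x₃, x₃, 3·x₁ + x₂], [0, -2·x₂, -1], [-3·x₂, -3·x₁ - 4·x₂ + 2, 0]].
At the point, J = [[-1.5000, -0.5000, 6.0000], [0.0000, -3.0000, -1.0000], [-4.5000, -8.5000, 0.0000]] (det J = -70.5000).
Solving J·Δ = −F gives Δ = (-4.1188, 0.7394, -0.9681).
Then the next iterate is (x₁, x₂, x₃)₁ = (-2.6188, 2.2394, -1.4681).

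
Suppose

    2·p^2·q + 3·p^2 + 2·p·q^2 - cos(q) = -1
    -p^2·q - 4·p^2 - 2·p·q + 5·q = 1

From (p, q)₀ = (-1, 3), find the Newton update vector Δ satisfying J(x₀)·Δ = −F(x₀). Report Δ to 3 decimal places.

(-1.092, -0.711)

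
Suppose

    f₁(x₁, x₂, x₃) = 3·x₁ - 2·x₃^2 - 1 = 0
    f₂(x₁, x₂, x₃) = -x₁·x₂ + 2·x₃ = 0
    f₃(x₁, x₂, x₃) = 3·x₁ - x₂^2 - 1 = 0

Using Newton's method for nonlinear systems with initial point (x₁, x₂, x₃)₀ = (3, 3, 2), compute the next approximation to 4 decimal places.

At (3, 3, 2): F = (0.0000, -5.0000, -1.0000).
Jacobian J = [[3, 0, -4·x₃], [-x₂, -x₁, 2], [3, -2·x₂, 0]].
At the point, J = [[3.0000, 0.0000, -8.0000], [-3.0000, -3.0000, 2.0000], [3.0000, -6.0000, 0.0000]] (det J = -180.0000).
Solving J·Δ = −F gives Δ = (-1.2000, -0.7667, -0.4500).
Then the next iterate is (x₁, x₂, x₃)₁ = (1.8000, 2.2333, 1.5500).

(1.8000, 2.2333, 1.5500)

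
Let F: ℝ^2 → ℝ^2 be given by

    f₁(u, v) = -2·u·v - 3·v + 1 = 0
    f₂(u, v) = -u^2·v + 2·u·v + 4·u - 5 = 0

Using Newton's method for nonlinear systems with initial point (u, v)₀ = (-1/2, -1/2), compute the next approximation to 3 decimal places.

At (-1/2, -1/2): F = (2.000, -6.375).
Jacobian J = [[-2·v, -2·u - 3], [-2·u·v + 2·v + 4, -u^2 + 2·u]].
At the point, J = [[1.000, -2.000], [2.500, -1.250]] (det J = 3.750).
Solving J·Δ = −F gives Δ = (4.067, 3.033).
Then the next iterate is (u, v)₁ = (3.567, 2.533).

(3.567, 2.533)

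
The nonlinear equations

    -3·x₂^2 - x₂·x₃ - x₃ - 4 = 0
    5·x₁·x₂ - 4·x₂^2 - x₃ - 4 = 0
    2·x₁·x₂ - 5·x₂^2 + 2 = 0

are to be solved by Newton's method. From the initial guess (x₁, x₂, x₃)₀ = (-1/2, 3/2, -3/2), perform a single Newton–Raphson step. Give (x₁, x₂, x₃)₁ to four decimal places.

(0.3839, 0.9939, -2.7816)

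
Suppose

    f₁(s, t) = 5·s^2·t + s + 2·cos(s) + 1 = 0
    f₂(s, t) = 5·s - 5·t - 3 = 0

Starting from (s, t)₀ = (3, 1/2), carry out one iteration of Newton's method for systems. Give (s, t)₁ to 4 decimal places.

(1.1880, 0.5880)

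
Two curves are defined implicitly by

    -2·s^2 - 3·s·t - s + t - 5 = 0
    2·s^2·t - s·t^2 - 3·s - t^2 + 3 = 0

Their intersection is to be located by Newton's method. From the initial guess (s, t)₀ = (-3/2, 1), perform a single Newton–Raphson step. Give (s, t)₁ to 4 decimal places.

At (-3/2, 1): F = (-2.5000, 12.5000).
Jacobian J = [[-4·s - 3·t - 1, -3·s + 1], [4·s·t - t^2 - 3, 2·s^2 - 2·s·t - 2·t]].
At the point, J = [[2.0000, 5.5000], [-10.0000, 5.5000]] (det J = 66.0000).
Solving J·Δ = −F gives Δ = (1.2500, 0.0000).
Then the next iterate is (s, t)₁ = (-0.2500, 1.0000).

(-0.2500, 1.0000)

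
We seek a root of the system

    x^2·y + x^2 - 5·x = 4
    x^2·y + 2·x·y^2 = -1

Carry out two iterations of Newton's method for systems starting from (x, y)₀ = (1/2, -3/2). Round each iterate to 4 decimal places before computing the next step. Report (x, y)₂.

(-0.8040, -0.8503)

At (1/2, -3/2): F = (-6.6250, 2.8750).
Jacobian J = [[2·x·y + 2·x - 5, x^2], [2·x·y + 2·y^2, x^2 + 4·x·y]].
At the point, J = [[-5.5000, 0.2500], [3.0000, -2.7500]] (det J = 14.3750).
Solving J·Δ = −F gives Δ = (-1.2174, -0.2826).
Then the next iterate is (x, y)₁ = (-0.7174, -1.7826).
Round to (-0.7174, -1.7826) and repeat: F = (-0.815775, -4.476748), J = [[-3.877126, 0.514663], [8.9130, 5.630012]].
Δ = (-0.0866, 0.9323), so (x, y)₂ = (-0.8040, -0.8503).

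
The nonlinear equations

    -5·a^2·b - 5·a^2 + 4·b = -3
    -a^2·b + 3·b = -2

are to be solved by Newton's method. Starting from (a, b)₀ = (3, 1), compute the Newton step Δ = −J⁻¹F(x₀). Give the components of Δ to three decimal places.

At (3, 1): F = (-83.000, -4.000).
Jacobian J = [[-10·a·b - 10·a, -5·a^2 + 4], [-2·a·b, -a^2 + 3]].
At the point, J = [[-60.000, -41.000], [-6.000, -6.000]] (det J = 114.000).
Solving J·Δ = −F gives Δ = (-2.930, 2.263).

(-2.930, 2.263)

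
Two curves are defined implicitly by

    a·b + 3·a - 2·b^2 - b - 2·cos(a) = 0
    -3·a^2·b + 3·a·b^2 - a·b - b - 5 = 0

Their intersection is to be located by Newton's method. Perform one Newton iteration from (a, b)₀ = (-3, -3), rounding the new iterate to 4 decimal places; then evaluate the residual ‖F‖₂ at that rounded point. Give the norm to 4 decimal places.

6.9256

At (-3, -3): F = (-13.020015, -11.0000).
Jacobian J = [[b + 2·sin(a) + 3, a - 4·b - 1], [-6·a·b + 3·b^2 - b, -3·a^2 + 6·a·b - a - 1]].
At the point, J = [[-0.282240, 8.0000], [-24.0000, 29.0000]] (det J = 183.815040).
Solving J·Δ = −F gives Δ = (1.5754, 1.6831).
Then the next iterate is (a, b)₁ = (-1.4246, -1.3169).
Re-evaluating at (-1.4246, -1.3169): F = (-4.840648, -4.953002), so ‖F‖₂ = 6.9256.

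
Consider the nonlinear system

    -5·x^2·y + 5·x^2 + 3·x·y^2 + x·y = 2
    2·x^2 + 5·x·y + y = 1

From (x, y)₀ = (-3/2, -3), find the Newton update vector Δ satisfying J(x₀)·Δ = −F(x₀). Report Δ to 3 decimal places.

(0.700, 1.277)

At (-3/2, -3): F = (7.000, 23.000).
Jacobian J = [[-10·x·y + 10·x + 3·y^2 + y, -5·x^2 + 6·x·y + x], [4·x + 5·y, 5·x + 1]].
At the point, J = [[-36.000, 14.250], [-21.000, -6.500]] (det J = 533.250).
Solving J·Δ = −F gives Δ = (0.700, 1.277).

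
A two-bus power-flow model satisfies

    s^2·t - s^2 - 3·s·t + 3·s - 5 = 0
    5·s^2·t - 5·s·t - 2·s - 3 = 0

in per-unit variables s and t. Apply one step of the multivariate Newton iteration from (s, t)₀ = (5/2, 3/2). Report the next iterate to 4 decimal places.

(3.9942, -1.8047)

At (5/2, 3/2): F = (-5.6250, 20.1250).
Jacobian J = [[2·s·t - 2·s - 3·t + 3, s^2 - 3·s], [10·s·t - 5·t - 2, 5·s^2 - 5·s]].
At the point, J = [[1.0000, -1.2500], [28.0000, 18.7500]] (det J = 53.7500).
Solving J·Δ = −F gives Δ = (1.4942, -3.3047).
Then the next iterate is (s, t)₁ = (3.9942, -1.8047).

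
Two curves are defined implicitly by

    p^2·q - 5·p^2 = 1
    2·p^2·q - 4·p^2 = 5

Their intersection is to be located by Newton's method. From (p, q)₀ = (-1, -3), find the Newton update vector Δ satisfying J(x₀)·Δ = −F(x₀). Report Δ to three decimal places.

(0.250, 5.000)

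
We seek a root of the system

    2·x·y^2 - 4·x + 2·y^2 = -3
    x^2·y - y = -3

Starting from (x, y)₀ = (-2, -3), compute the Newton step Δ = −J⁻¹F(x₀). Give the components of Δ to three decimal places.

(0.500, 0.000)

At (-2, -3): F = (-7.000, -6.000).
Jacobian J = [[2·y^2 - 4, 4·x·y + 4·y], [2·x·y, x^2 - 1]].
At the point, J = [[14.000, 12.000], [12.000, 3.000]] (det J = -102.000).
Solving J·Δ = −F gives Δ = (0.500, 0.000).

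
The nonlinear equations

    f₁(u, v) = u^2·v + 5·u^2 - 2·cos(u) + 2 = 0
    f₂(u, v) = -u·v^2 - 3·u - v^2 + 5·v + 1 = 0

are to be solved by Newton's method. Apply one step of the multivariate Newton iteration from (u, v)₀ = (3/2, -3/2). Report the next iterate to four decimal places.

(0.5531, -0.5677)

At (3/2, -3/2): F = (9.733526, -16.6250).
Jacobian J = [[2·u·v + 10·u + 2·sin(u), u^2], [-v^2 - 3, -2·u·v - 2·v + 5]].
At the point, J = [[12.494990, 2.2500], [-5.2500, 12.5000]] (det J = 167.999875).
Solving J·Δ = −F gives Δ = (-0.9469, 0.9323).
Then the next iterate is (u, v)₁ = (0.5531, -0.5677).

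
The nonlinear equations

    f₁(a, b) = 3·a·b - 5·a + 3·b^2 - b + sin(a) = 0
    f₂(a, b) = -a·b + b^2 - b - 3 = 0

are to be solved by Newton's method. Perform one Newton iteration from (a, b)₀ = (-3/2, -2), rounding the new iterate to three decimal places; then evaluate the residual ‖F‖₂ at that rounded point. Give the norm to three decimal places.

6.173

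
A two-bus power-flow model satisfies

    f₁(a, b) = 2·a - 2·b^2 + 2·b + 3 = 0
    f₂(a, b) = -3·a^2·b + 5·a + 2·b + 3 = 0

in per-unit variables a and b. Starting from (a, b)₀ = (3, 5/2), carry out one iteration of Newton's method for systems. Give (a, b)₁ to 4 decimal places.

At (3, 5/2): F = (1.5000, -44.5000).
Jacobian J = [[2, -4·b + 2], [-6·a·b + 5, -3·a^2 + 2]].
At the point, J = [[2.0000, -8.0000], [-40.0000, -25.0000]] (det J = -370.0000).
Solving J·Δ = −F gives Δ = (-1.0635, -0.0784).
Then the next iterate is (a, b)₁ = (1.9365, 2.4216).

(1.9365, 2.4216)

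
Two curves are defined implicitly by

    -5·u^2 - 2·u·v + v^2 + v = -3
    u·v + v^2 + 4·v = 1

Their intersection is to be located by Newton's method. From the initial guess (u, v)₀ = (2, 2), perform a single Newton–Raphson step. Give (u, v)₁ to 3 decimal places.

(1.153, 0.669)

At (2, 2): F = (-19.000, 15.000).
Jacobian J = [[-10·u - 2·v, -2·u + 2·v + 1], [v, u + 2·v + 4]].
At the point, J = [[-24.000, 1.000], [2.000, 10.000]] (det J = -242.000).
Solving J·Δ = −F gives Δ = (-0.847, -1.331).
Then the next iterate is (u, v)₁ = (1.153, 0.669).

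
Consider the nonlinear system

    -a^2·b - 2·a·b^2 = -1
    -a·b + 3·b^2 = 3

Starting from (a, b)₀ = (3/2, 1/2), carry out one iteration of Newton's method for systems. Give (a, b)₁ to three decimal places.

(-1.533, 1.489)

At (3/2, 1/2): F = (-0.875, -3.000).
Jacobian J = [[-2·a·b - 2·b^2, -a^2 - 4·a·b], [-b, -a + 6·b]].
At the point, J = [[-2.000, -5.250], [-0.500, 1.500]] (det J = -5.625).
Solving J·Δ = −F gives Δ = (-3.033, 0.989).
Then the next iterate is (a, b)₁ = (-1.533, 1.489).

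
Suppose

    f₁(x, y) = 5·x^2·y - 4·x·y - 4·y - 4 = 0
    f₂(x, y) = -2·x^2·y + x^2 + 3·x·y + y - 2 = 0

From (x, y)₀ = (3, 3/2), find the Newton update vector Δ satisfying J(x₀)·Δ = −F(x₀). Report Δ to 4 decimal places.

At (3, 3/2): F = (39.5000, -5.0000).
Jacobian J = [[10·x·y - 4·y, 5·x^2 - 4·x - 4], [-4·x·y + 2·x + 3·y, -2·x^2 + 3·x + 1]].
At the point, J = [[39.0000, 29.0000], [-7.5000, -8.0000]] (det J = -94.5000).
Solving J·Δ = −F gives Δ = (-1.8095, 1.0714).

(-1.8095, 1.0714)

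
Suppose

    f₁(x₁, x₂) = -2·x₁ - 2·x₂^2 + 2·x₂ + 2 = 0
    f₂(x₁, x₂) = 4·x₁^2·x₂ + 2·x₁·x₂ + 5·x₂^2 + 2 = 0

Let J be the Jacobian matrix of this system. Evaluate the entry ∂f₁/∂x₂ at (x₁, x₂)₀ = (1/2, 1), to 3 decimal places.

∂f₁/∂x₂ = -4·x₂ + 2.
At (1/2, 1) this is -2.000.

-2.000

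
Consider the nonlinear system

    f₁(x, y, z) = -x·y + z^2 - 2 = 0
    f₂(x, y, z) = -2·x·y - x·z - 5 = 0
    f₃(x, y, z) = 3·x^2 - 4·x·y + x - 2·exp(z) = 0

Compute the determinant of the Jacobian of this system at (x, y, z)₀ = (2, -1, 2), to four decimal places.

383.1124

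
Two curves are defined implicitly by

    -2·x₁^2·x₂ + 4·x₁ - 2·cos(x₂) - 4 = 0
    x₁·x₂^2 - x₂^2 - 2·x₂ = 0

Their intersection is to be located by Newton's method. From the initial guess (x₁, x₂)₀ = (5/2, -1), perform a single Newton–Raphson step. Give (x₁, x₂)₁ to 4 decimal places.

(1.8289, -0.4342)

At (5/2, -1): F = (17.419395, 3.5000).
Jacobian J = [[-4·x₁·x₂ + 4, -2·x₁^2 + 2·sin(x₂)], [x₂^2, 2·x₁·x₂ - 2·x₂ - 2]].
At the point, J = [[14.0000, -14.182942], [1.0000, -5.0000]] (det J = -55.817058).
Solving J·Δ = −F gives Δ = (-0.6711, 0.5658).
Then the next iterate is (x₁, x₂)₁ = (1.8289, -0.4342).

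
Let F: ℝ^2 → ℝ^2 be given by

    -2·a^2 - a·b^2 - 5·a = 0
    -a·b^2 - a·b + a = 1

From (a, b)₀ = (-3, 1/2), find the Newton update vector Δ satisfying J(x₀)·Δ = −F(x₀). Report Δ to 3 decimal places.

At (-3, 1/2): F = (-2.250, -1.750).
Jacobian J = [[-4·a - b^2 - 5, -2·a·b], [-b^2 - b + 1, -2·a·b - a]].
At the point, J = [[6.750, 3.000], [0.250, 6.000]] (det J = 39.750).
Solving J·Δ = −F gives Δ = (0.208, 0.283).

(0.208, 0.283)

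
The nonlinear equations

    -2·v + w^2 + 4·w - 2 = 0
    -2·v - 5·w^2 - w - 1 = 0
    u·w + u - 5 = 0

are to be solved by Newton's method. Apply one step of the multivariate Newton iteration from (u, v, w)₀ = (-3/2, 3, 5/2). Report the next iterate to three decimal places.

(0.829, 0.825, 1.100)

At (-3/2, 3, 5/2): F = (8.250, -40.750, -10.250).
Jacobian J = [[0, -2, 2·w + 4], [0, -2, -10·w - 1], [w + 1, 0, u]].
At the point, J = [[0.000, -2.000, 9.000], [0.000, -2.000, -26.000], [3.500, 0.000, -1.500]] (det J = 245.000).
Solving J·Δ = −F gives Δ = (2.329, -2.175, -1.400).
Then the next iterate is (u, v, w)₁ = (0.829, 0.825, 1.100).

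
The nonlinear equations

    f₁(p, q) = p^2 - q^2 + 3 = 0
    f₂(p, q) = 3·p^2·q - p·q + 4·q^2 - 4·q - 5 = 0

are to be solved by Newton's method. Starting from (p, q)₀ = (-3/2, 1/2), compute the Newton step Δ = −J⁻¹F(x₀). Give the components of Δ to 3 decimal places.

At (-3/2, 1/2): F = (5.000, -1.875).
Jacobian J = [[2·p, -2·q], [6·p·q - q, 3·p^2 - p + 8·q - 4]].
At the point, J = [[-3.000, -1.000], [-5.000, 8.250]] (det J = -29.750).
Solving J·Δ = −F gives Δ = (1.324, 1.029).

(1.324, 1.029)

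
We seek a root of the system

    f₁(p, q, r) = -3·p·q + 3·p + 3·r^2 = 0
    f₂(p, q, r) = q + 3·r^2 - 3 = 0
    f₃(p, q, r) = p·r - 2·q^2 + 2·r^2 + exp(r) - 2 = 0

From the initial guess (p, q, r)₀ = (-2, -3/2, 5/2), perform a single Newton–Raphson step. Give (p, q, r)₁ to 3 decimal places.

At (-2, -3/2, 5/2): F = (3.750, 14.250, 13.18249).
Jacobian J = [[-3·q + 3, -3·p, 6·r], [0, 1, 6·r], [r, -4·q, p + 4·r + exp(r)]].
At the point, J = [[7.500, 6.000, 15.000], [0.000, 1.000, 15.000], [2.500, 6.000, 20.18249]] (det J = -336.13130).
Solving J·Δ = −F gives Δ = (0.844, 0.834, -1.006).
Then the next iterate is (p, q, r)₁ = (-1.156, -0.666, 1.494).

(-1.156, -0.666, 1.494)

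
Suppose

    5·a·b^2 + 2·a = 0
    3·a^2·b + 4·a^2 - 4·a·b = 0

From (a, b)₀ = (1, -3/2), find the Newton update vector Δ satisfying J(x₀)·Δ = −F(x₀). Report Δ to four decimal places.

(-1.1215, -0.1073)

At (1, -3/2): F = (13.2500, 5.5000).
Jacobian J = [[5·b^2 + 2, 10·a·b], [6·a·b + 8·a - 4·b, 3·a^2 - 4·a]].
At the point, J = [[13.2500, -15.0000], [5.0000, -1.0000]] (det J = 61.7500).
Solving J·Δ = −F gives Δ = (-1.1215, -0.1073).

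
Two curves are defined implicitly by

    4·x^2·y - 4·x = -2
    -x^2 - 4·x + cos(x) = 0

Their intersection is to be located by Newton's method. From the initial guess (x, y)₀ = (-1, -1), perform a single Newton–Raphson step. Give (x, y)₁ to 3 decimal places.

(2.056, -4.556)

At (-1, -1): F = (2.000, 3.54030).
Jacobian J = [[8·x·y - 4, 4·x^2], [-2·x - sin(x) - 4, 0]].
At the point, J = [[4.000, 4.000], [-1.15853, 0.000]] (det J = 4.63412).
Solving J·Δ = −F gives Δ = (3.056, -3.556).
Then the next iterate is (x, y)₁ = (2.056, -4.556).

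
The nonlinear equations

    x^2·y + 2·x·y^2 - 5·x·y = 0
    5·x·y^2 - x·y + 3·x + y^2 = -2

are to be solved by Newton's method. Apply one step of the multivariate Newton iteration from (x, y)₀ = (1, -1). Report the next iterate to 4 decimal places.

(-1.5714, -1.8571)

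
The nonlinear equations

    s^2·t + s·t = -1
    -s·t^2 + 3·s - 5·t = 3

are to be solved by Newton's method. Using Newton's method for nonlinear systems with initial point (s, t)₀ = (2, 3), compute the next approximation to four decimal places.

(1.3470, 1.4658)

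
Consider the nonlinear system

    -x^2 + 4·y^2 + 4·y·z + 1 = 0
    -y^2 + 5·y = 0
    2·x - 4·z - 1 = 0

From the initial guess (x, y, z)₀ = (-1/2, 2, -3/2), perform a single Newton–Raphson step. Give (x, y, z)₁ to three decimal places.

At (-1/2, 2, -3/2): F = (4.750, 6.000, 4.000).
Jacobian J = [[-2·x, 8·y + 4·z, 4·y], [0, -2·y + 5, 0], [2, 0, -4]].
At the point, J = [[1.000, 10.000, 8.000], [0.000, 1.000, 0.000], [2.000, 0.000, -4.000]] (det J = -20.000).
Solving J·Δ = −F gives Δ = (9.450, -6.000, 5.725).
Then the next iterate is (x, y, z)₁ = (8.950, -4.000, 4.225).

(8.950, -4.000, 4.225)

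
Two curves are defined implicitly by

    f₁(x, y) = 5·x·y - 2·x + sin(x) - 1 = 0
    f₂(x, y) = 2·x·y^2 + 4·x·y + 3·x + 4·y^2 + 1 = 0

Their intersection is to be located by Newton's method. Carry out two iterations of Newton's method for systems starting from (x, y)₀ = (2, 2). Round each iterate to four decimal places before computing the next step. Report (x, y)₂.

At (2, 2): F = (15.909297, 55.0000).
Jacobian J = [[5·y + cos(x) - 2, 5·x], [2·y^2 + 4·y + 3, 4·x·y + 4·x + 8·y]].
At the point, J = [[7.583853, 10.0000], [19.0000, 40.0000]] (det J = 113.354127).
Solving J·Δ = −F gives Δ = (-0.7620, -1.0131).
Then the next iterate is (x, y)₁ = (1.2380, 0.9869).
Round to (1.2380, 0.9869) and repeat: F = (3.578044, 15.908569), J = [[3.261187, 6.1900], [8.895543, 17.734329]].
Δ = (12.6355, -7.2350), so (x, y)₂ = (13.8735, -6.2481).

(13.8735, -6.2481)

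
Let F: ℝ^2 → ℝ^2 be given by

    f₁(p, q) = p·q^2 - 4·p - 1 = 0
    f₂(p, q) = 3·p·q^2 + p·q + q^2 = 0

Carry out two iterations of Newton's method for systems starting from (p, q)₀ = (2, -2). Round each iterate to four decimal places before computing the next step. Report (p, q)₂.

At (2, -2): F = (-1.0000, 24.0000).
Jacobian J = [[q^2 - 4, 2·p·q], [3·q^2 + q, 6·p·q + p + 2·q]].
At the point, J = [[0.0000, -8.0000], [10.0000, -26.0000]] (det J = 80.0000).
Solving J·Δ = −F gives Δ = (-2.7250, -0.1250).
Then the next iterate is (p, q)₁ = (-0.7250, -2.1250).
Round to (-0.7250, -2.1250) and repeat: F = (-1.373828, -3.765234), J = [[0.515625, 3.081250], [11.421875, 4.268750]].
Δ = (0.1739, 0.4168), so (p, q)₂ = (-0.5511, -1.7082).

(-0.5511, -1.7082)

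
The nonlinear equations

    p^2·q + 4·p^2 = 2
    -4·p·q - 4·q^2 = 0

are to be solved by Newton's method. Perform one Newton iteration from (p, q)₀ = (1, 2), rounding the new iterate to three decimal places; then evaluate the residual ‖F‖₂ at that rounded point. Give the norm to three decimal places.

5.998

At (1, 2): F = (4.000, -24.000).
Jacobian J = [[2·p·q + 8·p, p^2], [-4·q, -4·p - 8·q]].
At the point, J = [[12.000, 1.000], [-8.000, -20.000]] (det J = -232.000).
Solving J·Δ = −F gives Δ = (-0.241, -1.103).
Then the next iterate is (p, q)₁ = (0.759, 0.897).
Re-evaluating at (0.759, 0.897): F = (0.82107, -5.94173), so ‖F‖₂ = 5.998.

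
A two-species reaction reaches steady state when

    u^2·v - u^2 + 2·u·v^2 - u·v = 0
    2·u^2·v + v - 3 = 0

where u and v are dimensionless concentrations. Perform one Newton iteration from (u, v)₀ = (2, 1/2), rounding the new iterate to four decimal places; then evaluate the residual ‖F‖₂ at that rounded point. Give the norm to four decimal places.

0.5118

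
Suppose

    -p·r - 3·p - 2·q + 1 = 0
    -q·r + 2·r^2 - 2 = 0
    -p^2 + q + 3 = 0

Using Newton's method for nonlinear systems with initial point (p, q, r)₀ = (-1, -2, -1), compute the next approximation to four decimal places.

(-7.0000, 10.0000, 4.0000)

At (-1, -2, -1): F = (7.0000, -2.0000, 0.0000).
Jacobian J = [[-r - 3, -2, -p], [0, -r, -q + 4·r], [-2·p, 1, 0]].
At the point, J = [[-2.0000, -2.0000, 1.0000], [0.0000, 1.0000, -2.0000], [2.0000, 1.0000, 0.0000]] (det J = 2.0000).
Solving J·Δ = −F gives Δ = (-6.0000, 12.0000, 5.0000).
Then the next iterate is (p, q, r)₁ = (-7.0000, 10.0000, 4.0000).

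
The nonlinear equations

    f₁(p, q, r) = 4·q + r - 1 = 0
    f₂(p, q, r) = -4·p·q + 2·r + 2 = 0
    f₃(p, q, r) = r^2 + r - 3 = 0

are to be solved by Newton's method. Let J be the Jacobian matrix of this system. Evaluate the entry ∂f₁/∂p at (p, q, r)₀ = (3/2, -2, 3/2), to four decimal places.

∂f₁/∂p = 0.
At (3/2, -2, 3/2) this is 0.0000.

0.0000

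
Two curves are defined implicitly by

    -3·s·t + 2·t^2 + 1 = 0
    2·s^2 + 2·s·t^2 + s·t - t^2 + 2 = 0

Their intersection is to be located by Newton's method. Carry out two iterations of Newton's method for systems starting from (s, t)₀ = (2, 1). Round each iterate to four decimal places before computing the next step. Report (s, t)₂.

(6.8900, -0.5900)

At (2, 1): F = (-3.0000, 15.0000).
Jacobian J = [[-3·t, -3·s + 4·t], [4·s + 2·t^2 + t, 4·s·t + s - 2·t]].
At the point, J = [[-3.0000, -2.0000], [11.0000, 8.0000]] (det J = -2.0000).
Solving J·Δ = −F gives Δ = (3.0000, -6.0000).
Then the next iterate is (s, t)₁ = (5.0000, -5.0000).
Round to (5.0000, -5.0000) and repeat: F = (126.0000, 252.0000), J = [[15.0000, -35.0000], [65.0000, -85.0000]].
Δ = (1.8900, 4.4100), so (s, t)₂ = (6.8900, -0.5900).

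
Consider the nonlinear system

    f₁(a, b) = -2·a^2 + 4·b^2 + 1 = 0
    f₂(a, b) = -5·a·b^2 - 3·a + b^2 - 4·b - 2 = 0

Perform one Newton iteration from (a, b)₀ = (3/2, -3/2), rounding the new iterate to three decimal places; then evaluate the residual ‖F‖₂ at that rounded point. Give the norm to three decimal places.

5.590

At (3/2, -3/2): F = (5.500, -15.125).
Jacobian J = [[-4·a, 8·b], [-5·b^2 - 3, -10·a·b + 2·b - 4]].
At the point, J = [[-6.000, -12.000], [-14.250, 15.500]] (det J = -264.000).
Solving J·Δ = −F gives Δ = (-0.365, 0.641).
Then the next iterate is (a, b)₁ = (1.135, -0.859).
Re-evaluating at (1.135, -0.859): F = (1.37507, -5.41859), so ‖F‖₂ = 5.590.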